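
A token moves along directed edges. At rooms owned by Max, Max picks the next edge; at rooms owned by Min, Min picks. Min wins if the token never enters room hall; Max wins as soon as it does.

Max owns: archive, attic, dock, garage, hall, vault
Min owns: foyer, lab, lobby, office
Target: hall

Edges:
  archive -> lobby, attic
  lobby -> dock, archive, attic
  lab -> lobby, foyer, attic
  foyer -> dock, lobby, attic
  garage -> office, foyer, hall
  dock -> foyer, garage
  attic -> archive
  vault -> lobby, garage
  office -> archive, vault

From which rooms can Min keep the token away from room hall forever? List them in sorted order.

archive, attic, foyer, lab, lobby, office

A0 = {hall}
A1: add {garage} — garage (Max) has garage→hall.
A2: add {dock, vault} — dock (Max) has dock→garage; vault (Max) has vault→garage.
A3 = A2; e.g. lobby (Min) can still go to archive. Fixed point.
Max's attractor = {dock, garage, hall, vault}; Min avoids the target exactly from the complement.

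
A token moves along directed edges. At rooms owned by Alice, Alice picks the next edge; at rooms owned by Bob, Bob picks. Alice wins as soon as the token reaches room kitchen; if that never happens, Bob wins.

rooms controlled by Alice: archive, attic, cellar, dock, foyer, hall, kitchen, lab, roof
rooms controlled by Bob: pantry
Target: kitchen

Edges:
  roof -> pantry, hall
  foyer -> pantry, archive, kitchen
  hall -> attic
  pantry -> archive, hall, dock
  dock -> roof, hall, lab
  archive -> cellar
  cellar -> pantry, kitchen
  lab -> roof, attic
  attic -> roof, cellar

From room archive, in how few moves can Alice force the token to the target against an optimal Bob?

2

A0 = {kitchen}
A1: add {cellar, foyer} — cellar (Alice) has cellar→kitchen; foyer (Alice) has foyer→kitchen.
A2: add {archive, attic} — archive (Alice) has archive→cellar; attic (Alice) has attic→cellar.
archive enters the attractor at level 2, so Alice can force the target in 2 moves from there.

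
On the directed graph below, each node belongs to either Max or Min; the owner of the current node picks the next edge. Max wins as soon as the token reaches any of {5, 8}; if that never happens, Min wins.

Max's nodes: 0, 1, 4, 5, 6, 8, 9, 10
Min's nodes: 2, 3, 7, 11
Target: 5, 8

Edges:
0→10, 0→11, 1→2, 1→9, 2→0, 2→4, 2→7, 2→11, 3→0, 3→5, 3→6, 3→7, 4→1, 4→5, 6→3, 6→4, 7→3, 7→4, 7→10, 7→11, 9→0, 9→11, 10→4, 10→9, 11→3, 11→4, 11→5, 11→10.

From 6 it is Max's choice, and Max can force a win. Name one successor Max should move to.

A0 = {5, 8}
A1: add {4} — 4 (Max) has 4→5.
A2: add {6, 10} — 6 (Max) has 6→4; 10 (Max) has 10→4.
A3: add {0} — 0 (Max) has 0→10.
A4: add {9} — 9 (Max) has 9→0.
A5: add {1} — 1 (Max) has 1→9.
A6 = A5; e.g. 2 (Min) can still go to 7. Fixed point.
From 6, successor 4 is in the attractor (rank 1); the other successor 3 is not.

4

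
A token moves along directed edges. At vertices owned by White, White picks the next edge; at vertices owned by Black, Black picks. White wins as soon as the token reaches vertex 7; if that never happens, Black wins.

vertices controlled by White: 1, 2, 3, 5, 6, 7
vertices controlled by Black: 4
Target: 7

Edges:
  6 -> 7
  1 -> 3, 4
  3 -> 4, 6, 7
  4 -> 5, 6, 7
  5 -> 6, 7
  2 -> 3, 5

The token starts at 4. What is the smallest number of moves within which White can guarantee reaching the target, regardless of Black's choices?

A0 = {7}
A1: add {3, 5, 6} — 3 (White) has 3→7; 5 (White) has 5→7; 6 (White) has 6→7.
A2: add {1, 2, 4} — 1 (White) has 1→3; 2 (White) has 2→3; 4 (Black): all of {5, 6, 7} already in.
A2 = all vertices. Fixed point.
4 enters the attractor at level 2, so White can force the target in 2 moves from there.

2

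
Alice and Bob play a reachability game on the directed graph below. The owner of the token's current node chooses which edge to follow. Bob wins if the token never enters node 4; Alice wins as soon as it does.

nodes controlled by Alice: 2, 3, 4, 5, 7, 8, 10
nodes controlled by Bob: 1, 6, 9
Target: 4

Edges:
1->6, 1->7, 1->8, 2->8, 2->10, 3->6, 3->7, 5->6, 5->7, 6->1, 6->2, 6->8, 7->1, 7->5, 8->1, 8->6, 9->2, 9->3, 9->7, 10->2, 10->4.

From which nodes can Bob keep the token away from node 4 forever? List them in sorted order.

1, 3, 5, 6, 7, 8, 9

A0 = {4}
A1: add {10} — 10 (Alice) has 10→4.
A2: add {2} — 2 (Alice) has 2→10.
A3 = A2; e.g. 1 (Bob) can still go to 6. Fixed point.
Alice's attractor = {2, 4, 10}; Bob avoids the target exactly from the complement.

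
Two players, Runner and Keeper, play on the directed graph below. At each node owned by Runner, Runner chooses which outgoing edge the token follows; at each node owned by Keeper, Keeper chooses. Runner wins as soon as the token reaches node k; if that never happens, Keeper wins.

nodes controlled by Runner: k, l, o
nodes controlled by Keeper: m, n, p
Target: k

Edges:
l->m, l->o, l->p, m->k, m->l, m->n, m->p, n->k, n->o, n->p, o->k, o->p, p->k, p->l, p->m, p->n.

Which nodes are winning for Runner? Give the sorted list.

A0 = {k}
A1: add {o} — o (Runner) has o→k.
A2: add {l} — l (Runner) has l→o.
A3 = A2; e.g. m (Keeper) can still go to n. Fixed point.
Runner's winning region = {k, l, o}.

k, l, o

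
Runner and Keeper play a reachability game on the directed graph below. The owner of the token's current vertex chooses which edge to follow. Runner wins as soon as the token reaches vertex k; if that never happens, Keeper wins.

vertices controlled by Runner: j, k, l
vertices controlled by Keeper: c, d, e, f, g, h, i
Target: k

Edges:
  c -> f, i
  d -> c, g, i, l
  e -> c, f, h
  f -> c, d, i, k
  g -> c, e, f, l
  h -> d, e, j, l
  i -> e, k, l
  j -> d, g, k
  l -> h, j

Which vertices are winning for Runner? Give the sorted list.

j, k, l

A0 = {k}
A1: add {j} — j (Runner) has j→k.
A2: add {l} — l (Runner) has l→j.
A3 = A2; e.g. c (Keeper) can still go to f. Fixed point.
Runner's winning region = {j, k, l}.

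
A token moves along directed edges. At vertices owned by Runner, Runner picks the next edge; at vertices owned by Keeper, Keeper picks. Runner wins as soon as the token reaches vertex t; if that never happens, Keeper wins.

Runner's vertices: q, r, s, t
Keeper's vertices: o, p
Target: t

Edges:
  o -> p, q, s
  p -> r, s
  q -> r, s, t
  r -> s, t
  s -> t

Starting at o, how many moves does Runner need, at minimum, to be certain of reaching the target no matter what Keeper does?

A0 = {t}
A1: add {q, r, s} — q (Runner) has q→t; r (Runner) has r→t; s (Runner) has s→t.
A2: add {p} — p (Keeper): all of {r, s} already in.
A3: add {o} — o (Keeper): all of {p, q, s} already in.
A3 = all vertices. Fixed point.
o enters the attractor at level 3, so Runner can force the target in 3 moves from there.

3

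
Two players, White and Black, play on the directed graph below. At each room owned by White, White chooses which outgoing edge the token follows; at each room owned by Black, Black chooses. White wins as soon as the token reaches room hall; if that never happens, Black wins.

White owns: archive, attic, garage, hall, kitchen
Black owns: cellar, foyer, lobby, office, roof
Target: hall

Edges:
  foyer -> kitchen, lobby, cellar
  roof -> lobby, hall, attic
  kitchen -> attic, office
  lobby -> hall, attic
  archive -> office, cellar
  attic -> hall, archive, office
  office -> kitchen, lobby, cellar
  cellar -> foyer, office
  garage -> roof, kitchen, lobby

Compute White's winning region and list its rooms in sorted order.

A0 = {hall}
A1: add {attic} — attic (White) has attic→hall.
A2: add {kitchen, lobby} — kitchen (White) has kitchen→attic; lobby (Black): all of {hall, attic} already in.
A3: add {garage, roof} — roof (Black): all of {lobby, hall, attic} already in; garage (White) has garage→kitchen.
A4 = A3; e.g. foyer (Black) can still go to cellar. Fixed point.
White's winning region = {attic, garage, hall, kitchen, lobby, roof}.

attic, garage, hall, kitchen, lobby, roof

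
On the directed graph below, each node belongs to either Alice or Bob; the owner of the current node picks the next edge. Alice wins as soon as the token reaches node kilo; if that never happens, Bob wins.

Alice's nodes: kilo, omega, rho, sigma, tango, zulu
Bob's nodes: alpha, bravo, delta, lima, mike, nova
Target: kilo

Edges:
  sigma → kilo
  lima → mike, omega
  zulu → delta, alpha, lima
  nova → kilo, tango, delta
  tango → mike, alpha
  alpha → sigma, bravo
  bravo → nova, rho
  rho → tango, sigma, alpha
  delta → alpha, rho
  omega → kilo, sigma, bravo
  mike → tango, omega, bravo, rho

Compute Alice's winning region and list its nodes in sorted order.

kilo, omega, rho, sigma

A0 = {kilo}
A1: add {omega, sigma} — sigma (Alice) has sigma→kilo; omega (Alice) has omega→kilo.
A2: add {rho} — rho (Alice) has rho→sigma.
A3 = A2; e.g. mike (Bob) can still go to tango. Fixed point.
Alice's winning region = {kilo, omega, rho, sigma}.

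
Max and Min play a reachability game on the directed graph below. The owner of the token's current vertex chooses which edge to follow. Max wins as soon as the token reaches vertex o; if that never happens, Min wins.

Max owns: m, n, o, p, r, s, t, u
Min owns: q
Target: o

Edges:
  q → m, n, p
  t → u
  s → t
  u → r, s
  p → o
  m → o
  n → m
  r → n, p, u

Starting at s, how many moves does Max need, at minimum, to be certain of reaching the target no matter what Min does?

5

A0 = {o}
A1: add {m, p} — m (Max) has m→o; p (Max) has p→o.
A2: add {n, r} — n (Max) has n→m; r (Max) has r→p.
A3: add {q, u} — q (Min): all of {m, n, p} already in; u (Max) has u→r.
A4: add {t} — t (Max) has t→u.
A5: add {s} — s (Max) has s→t.
A5 = all vertices. Fixed point.
s enters the attractor at level 5, so Max can force the target in 5 moves from there.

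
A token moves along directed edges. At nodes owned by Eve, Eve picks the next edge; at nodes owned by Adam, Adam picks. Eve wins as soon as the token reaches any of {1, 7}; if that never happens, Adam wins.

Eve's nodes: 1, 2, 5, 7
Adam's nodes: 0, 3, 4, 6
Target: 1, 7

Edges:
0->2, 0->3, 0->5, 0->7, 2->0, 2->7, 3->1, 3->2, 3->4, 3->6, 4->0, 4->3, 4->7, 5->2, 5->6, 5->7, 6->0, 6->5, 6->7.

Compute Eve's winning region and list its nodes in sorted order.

1, 2, 5, 7

A0 = {1, 7}
A1: add {2, 5} — 2 (Eve) has 2→7; 5 (Eve) has 5→7.
A2 = A1; e.g. 0 (Adam) can still go to 3. Fixed point.
Eve's winning region = {1, 2, 5, 7}.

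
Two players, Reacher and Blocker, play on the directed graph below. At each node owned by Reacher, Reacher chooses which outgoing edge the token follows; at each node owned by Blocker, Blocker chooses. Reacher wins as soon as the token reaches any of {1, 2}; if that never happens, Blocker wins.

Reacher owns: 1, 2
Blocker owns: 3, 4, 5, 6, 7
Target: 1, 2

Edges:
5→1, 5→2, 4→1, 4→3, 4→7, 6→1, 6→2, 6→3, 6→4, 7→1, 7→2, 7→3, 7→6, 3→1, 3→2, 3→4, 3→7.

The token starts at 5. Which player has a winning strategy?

A0 = {1, 2}
A1: add {5} — 5 (Blocker): all of {1, 2} already in.
A2 = A1; e.g. 3 (Blocker) can still go to 4. Fixed point.
5 ∈ A1, so Reacher can force the target.

Reacher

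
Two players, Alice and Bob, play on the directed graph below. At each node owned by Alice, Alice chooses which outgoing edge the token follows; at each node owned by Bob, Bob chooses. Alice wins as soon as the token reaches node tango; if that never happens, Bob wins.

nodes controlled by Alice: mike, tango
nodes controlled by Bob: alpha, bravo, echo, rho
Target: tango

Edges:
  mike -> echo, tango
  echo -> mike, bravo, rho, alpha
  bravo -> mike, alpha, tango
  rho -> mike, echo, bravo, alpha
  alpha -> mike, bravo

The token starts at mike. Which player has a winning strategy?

A0 = {tango}
A1: add {mike} — mike (Alice) has mike→tango.
A2 = A1; e.g. echo (Bob) can still go to bravo. Fixed point.
mike ∈ A1, so Alice can force the target.

Alice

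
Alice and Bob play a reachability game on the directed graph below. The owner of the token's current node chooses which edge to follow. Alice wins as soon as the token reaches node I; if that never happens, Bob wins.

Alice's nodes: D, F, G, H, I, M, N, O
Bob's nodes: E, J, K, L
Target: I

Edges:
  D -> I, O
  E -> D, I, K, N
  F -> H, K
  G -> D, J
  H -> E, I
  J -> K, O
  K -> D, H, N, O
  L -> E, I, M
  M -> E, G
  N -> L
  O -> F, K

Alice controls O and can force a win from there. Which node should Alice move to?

A0 = {I}
A1: add {D, H} — D (Alice) has D→I; H (Alice) has H→I.
A2: add {F, G} — F (Alice) has F→H; G (Alice) has G→D.
A3: add {M, O} — M (Alice) has M→G; O (Alice) has O→F.
A4 = A3; e.g. E (Bob) can still go to K. Fixed point.
From O, successor F is in the attractor (rank 2); the other successor K is not.

F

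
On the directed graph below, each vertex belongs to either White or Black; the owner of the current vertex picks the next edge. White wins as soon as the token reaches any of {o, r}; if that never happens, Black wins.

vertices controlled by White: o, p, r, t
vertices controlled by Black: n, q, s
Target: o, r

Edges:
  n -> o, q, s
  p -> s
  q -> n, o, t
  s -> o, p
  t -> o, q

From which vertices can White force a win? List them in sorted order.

A0 = {o, r}
A1: add {t} — t (White) has t→o.
A2 = A1; e.g. n (Black) can still go to q. Fixed point.
White's winning region = {o, r, t}.

o, r, t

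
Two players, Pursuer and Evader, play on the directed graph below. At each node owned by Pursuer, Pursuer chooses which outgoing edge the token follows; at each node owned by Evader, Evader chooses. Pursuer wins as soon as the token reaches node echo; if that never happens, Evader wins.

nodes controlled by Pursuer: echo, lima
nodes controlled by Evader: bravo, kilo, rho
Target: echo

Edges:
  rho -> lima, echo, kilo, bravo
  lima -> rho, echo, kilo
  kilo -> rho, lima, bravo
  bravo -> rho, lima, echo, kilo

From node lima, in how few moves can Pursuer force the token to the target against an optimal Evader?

1

A0 = {echo}
A1: add {lima} — lima (Pursuer) has lima→echo.
A2 = A1; e.g. rho (Evader) can still go to kilo. Fixed point.
lima enters the attractor at level 1, so Pursuer can force the target in 1 move from there.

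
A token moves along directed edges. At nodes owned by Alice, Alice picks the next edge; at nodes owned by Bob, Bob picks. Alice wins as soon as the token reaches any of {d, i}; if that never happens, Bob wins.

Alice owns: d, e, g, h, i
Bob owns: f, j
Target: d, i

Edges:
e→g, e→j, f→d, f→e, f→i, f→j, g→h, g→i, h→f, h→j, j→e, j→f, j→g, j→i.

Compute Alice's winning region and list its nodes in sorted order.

A0 = {d, i}
A1: add {g} — g (Alice) has g→i.
A2: add {e} — e (Alice) has e→g.
A3 = A2; e.g. f (Bob) can still go to j. Fixed point.
Alice's winning region = {d, e, g, i}.

d, e, g, i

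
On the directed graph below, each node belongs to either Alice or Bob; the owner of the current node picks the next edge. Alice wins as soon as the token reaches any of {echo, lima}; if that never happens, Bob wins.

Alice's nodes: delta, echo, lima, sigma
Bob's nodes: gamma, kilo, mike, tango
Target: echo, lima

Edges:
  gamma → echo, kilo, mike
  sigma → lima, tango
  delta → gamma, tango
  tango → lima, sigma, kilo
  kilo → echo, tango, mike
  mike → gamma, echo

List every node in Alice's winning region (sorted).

echo, lima, sigma

A0 = {echo, lima}
A1: add {sigma} — sigma (Alice) has sigma→lima.
A2 = A1; e.g. gamma (Bob) can still go to kilo. Fixed point.
Alice's winning region = {echo, lima, sigma}.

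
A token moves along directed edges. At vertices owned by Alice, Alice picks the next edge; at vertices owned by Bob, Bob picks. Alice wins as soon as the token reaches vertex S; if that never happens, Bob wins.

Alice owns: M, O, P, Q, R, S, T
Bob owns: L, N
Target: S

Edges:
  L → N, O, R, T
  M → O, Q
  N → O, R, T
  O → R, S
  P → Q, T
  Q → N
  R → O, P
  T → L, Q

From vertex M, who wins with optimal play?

Alice

A0 = {S}
A1: add {O} — O (Alice) has O→S.
A2: add {M, R} — M (Alice) has M→O; R (Alice) has R→O.
A3 = A2; e.g. L (Bob) can still go to N. Fixed point.
M ∈ A2, so Alice can force the target.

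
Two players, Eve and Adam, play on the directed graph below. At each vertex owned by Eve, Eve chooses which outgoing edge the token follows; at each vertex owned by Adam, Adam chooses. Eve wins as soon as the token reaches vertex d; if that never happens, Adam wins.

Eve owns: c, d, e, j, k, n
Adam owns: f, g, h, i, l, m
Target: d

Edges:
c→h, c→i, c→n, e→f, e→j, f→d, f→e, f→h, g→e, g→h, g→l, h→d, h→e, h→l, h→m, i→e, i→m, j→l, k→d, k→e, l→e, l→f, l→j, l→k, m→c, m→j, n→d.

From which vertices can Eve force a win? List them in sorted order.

A0 = {d}
A1: add {k, n} — k (Eve) has k→d; n (Eve) has n→d.
A2: add {c} — c (Eve) has c→n.
A3 = A2; e.g. e (Eve) has no edge into A2. Fixed point.
Eve's winning region = {c, d, k, n}.

c, d, k, n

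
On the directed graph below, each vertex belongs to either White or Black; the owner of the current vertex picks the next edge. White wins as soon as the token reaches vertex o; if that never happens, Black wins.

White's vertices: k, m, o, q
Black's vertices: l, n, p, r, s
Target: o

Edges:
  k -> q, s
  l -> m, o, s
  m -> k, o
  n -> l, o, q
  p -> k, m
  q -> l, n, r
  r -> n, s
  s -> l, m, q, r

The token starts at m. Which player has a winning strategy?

White

A0 = {o}
A1: add {m} — m (White) has m→o.
A2 = A1; e.g. k (White) has no edge into A1. Fixed point.
m ∈ A1, so White can force the target.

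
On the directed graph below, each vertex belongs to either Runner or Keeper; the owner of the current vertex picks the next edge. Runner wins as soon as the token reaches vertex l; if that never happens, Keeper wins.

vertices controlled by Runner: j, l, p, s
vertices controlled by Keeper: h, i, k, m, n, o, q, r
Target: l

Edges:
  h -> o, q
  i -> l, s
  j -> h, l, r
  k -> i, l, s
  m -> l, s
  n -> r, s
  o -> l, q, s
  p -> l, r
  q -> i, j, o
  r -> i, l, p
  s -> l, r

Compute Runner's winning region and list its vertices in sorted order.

A0 = {l}
A1: add {j, p, s} — j (Runner) has j→l; p (Runner) has p→l; s (Runner) has s→l.
A2: add {i, m} — i (Keeper): all of {l, s} already in; m (Keeper): all of {l, s} already in.
A3: add {k, r} — k (Keeper): all of {i, l, s} already in; r (Keeper): all of {i, l, p} already in.
A4: add {n} — n (Keeper): all of {r, s} already in.
A5 = A4; e.g. h (Keeper) can still go to o. Fixed point.
Runner's winning region = {i, j, k, l, m, n, p, r, s}.

i, j, k, l, m, n, p, r, s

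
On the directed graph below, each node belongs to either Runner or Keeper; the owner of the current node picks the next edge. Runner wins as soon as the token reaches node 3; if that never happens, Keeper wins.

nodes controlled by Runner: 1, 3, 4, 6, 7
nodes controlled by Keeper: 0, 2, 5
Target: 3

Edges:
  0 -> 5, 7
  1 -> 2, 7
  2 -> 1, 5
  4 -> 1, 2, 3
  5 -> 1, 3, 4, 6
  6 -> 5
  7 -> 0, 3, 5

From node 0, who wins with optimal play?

Keeper

A0 = {3}
A1: add {4, 7} — 4 (Runner) has 4→3; 7 (Runner) has 7→3.
A2: add {1} — 1 (Runner) has 1→7.
A3 = A2; e.g. 0 (Keeper) can still go to 5. Fixed point.
0 never enters the attractor, so Keeper can avoid the target forever.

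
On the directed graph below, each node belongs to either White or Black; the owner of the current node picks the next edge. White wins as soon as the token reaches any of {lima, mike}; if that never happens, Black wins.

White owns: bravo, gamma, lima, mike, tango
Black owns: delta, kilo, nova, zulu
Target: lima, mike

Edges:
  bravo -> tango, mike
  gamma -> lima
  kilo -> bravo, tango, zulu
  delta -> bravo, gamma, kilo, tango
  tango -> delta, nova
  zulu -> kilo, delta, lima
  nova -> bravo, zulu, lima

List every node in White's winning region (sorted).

bravo, gamma, lima, mike

A0 = {lima, mike}
A1: add {bravo, gamma} — bravo (White) has bravo→mike; gamma (White) has gamma→lima.
A2 = A1; e.g. kilo (Black) can still go to tango. Fixed point.
White's winning region = {bravo, gamma, lima, mike}.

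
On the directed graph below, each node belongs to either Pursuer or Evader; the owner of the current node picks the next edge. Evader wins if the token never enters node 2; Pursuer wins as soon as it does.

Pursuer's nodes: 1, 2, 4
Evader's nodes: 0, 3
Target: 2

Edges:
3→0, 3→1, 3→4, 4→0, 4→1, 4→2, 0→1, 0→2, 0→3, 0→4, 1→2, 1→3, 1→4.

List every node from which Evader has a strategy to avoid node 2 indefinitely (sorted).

A0 = {2}
A1: add {1, 4} — 1 (Pursuer) has 1→2; 4 (Pursuer) has 4→2.
A2 = A1; e.g. 0 (Evader) can still go to 3. Fixed point.
Pursuer's attractor = {1, 2, 4}; Evader avoids the target exactly from the complement.

0, 3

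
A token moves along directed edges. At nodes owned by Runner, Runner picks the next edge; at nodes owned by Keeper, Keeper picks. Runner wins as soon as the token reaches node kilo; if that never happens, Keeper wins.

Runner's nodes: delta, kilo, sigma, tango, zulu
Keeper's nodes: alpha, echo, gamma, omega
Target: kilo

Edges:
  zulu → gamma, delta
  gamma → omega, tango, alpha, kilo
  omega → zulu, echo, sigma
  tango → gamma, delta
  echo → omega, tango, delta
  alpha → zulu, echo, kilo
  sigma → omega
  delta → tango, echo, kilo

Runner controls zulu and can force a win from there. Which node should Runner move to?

delta

A0 = {kilo}
A1: add {delta} — delta (Runner) has delta→kilo.
A2: add {tango, zulu} — zulu (Runner) has zulu→delta; tango (Runner) has tango→delta.
A3 = A2; e.g. gamma (Keeper) can still go to omega. Fixed point.
From zulu, successor delta is in the attractor (rank 1); the other successor gamma is not.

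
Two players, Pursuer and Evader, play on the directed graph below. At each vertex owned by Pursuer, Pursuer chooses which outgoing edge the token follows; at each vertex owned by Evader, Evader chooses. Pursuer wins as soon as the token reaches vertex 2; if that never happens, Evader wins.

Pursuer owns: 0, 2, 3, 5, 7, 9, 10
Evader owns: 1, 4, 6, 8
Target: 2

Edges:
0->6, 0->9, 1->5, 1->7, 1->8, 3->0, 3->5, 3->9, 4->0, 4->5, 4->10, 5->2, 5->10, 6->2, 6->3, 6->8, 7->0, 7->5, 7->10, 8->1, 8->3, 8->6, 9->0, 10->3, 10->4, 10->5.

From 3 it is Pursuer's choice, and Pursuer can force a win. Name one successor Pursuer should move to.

5

A0 = {2}
A1: add {5} — 5 (Pursuer) has 5→2.
A2: add {3, 7, 10} — 3 (Pursuer) has 3→5; 7 (Pursuer) has 7→5; 10 (Pursuer) has 10→5.
A3 = A2; e.g. 0 (Pursuer) has no edge into A2. Fixed point.
From 3, successor 5 is in the attractor (rank 1); the other successors 0, 9 are not.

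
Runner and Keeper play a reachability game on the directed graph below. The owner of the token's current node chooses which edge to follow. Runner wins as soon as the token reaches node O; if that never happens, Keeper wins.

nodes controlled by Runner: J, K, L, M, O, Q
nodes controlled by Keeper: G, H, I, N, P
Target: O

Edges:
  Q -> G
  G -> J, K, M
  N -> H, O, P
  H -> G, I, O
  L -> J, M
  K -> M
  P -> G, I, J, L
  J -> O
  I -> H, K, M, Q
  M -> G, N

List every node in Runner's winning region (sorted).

J, L, O

A0 = {O}
A1: add {J} — J (Runner) has J→O.
A2: add {L} — L (Runner) has L→J.
A3 = A2; e.g. G (Keeper) can still go to K. Fixed point.
Runner's winning region = {J, L, O}.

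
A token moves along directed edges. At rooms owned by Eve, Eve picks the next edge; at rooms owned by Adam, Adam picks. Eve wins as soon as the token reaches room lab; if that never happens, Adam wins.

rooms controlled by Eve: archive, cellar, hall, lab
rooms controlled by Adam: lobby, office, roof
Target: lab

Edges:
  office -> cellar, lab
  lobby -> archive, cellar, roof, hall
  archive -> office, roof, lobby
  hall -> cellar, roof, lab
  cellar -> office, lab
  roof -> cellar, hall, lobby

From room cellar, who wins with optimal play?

Eve

A0 = {lab}
A1: add {cellar, hall} — cellar (Eve) has cellar→lab; hall (Eve) has hall→lab.
cellar ∈ A1, so Eve can force the target.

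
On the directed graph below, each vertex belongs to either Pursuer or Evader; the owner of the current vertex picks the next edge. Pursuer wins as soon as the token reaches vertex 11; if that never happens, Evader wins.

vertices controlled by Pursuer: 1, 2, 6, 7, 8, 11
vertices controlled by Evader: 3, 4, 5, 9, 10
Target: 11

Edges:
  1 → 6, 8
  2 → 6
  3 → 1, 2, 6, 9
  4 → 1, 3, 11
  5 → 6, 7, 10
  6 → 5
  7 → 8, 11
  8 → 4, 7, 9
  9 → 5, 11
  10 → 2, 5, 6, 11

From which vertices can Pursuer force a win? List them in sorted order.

A0 = {11}
A1: add {7} — 7 (Pursuer) has 7→11.
A2: add {8} — 8 (Pursuer) has 8→7.
A3: add {1} — 1 (Pursuer) has 1→8.
A4 = A3; e.g. 2 (Pursuer) has no edge into A3. Fixed point.
Pursuer's winning region = {1, 7, 8, 11}.

1, 7, 8, 11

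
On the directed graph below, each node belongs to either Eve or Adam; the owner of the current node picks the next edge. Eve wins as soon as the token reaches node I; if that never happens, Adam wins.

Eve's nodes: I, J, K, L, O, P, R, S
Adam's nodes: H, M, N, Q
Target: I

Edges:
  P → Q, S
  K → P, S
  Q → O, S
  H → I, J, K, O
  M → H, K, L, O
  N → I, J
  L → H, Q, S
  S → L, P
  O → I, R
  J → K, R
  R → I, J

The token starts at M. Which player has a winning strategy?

A0 = {I}
A1: add {O, R} — O (Eve) has O→I; R (Eve) has R→I.
A2: add {J} — J (Eve) has J→R.
A3: add {N} — N (Adam): all of {I, J} already in.
A4 = A3; e.g. H (Adam) can still go to K. Fixed point.
M never enters the attractor, so Adam can avoid the target forever.

Adam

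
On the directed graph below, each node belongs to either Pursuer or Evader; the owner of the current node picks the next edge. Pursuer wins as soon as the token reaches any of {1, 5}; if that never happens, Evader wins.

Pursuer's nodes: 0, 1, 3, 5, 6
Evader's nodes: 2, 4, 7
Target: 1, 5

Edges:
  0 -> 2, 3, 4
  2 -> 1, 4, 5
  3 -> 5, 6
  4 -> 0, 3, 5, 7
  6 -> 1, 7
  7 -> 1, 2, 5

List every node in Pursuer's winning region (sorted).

A0 = {1, 5}
A1: add {3, 6} — 3 (Pursuer) has 3→5; 6 (Pursuer) has 6→1.
A2: add {0} — 0 (Pursuer) has 0→3.
A3 = A2; e.g. 2 (Evader) can still go to 4. Fixed point.
Pursuer's winning region = {0, 1, 3, 5, 6}.

0, 1, 3, 5, 6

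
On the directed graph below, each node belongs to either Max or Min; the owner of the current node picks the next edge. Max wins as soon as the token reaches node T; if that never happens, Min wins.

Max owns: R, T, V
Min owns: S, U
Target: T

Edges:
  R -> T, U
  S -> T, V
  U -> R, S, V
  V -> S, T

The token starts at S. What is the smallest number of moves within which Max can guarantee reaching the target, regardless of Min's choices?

A0 = {T}
A1: add {R, V} — R (Max) has R→T; V (Max) has V→T.
A2: add {S} — S (Min): all of {T, V} already in.
S enters the attractor at level 2, so Max can force the target in 2 moves from there.

2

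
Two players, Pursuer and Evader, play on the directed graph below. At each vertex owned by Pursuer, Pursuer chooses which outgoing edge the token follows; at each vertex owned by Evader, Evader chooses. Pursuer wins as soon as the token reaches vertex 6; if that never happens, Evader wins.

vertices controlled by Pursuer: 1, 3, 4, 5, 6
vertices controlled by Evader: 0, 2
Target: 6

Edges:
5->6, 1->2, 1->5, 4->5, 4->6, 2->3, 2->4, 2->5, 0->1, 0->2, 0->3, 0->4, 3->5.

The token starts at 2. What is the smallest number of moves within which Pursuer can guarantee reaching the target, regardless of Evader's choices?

3

A0 = {6}
A1: add {4, 5} — 4 (Pursuer) has 4→6; 5 (Pursuer) has 5→6.
A2: add {1, 3} — 1 (Pursuer) has 1→5; 3 (Pursuer) has 3→5.
A3: add {2} — 2 (Evader): all of {3, 4, 5} already in.
2 enters the attractor at level 3, so Pursuer can force the target in 3 moves from there.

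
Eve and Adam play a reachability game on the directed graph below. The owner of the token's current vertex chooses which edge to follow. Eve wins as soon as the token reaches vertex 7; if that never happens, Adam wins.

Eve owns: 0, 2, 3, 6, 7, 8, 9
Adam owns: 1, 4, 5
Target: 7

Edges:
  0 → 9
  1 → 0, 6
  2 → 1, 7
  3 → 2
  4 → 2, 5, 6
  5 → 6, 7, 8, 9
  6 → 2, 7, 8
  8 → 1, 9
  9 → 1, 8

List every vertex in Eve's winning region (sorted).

2, 3, 6, 7

A0 = {7}
A1: add {2, 6} — 2 (Eve) has 2→7; 6 (Eve) has 6→7.
A2: add {3} — 3 (Eve) has 3→2.
A3 = A2; e.g. 0 (Eve) has no edge into A2. Fixed point.
Eve's winning region = {2, 3, 6, 7}.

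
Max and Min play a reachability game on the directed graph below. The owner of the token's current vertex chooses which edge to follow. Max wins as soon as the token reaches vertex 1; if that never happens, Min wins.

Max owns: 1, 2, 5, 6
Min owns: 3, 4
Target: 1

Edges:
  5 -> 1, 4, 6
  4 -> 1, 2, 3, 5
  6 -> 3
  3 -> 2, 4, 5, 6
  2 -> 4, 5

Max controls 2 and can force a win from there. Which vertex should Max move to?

5

A0 = {1}
A1: add {5} — 5 (Max) has 5→1.
A2: add {2} — 2 (Max) has 2→5.
A3 = A2; e.g. 3 (Min) can still go to 4. Fixed point.
From 2, successor 5 is in the attractor (rank 1); the other successor 4 is not.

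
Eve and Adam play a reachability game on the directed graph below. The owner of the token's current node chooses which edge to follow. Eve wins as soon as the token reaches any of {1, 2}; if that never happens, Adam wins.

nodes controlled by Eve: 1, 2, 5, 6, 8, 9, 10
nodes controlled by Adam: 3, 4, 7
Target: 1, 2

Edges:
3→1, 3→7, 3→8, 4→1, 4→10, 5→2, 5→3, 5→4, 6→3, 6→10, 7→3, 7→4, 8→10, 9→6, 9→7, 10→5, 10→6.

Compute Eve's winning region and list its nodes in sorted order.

1, 2, 4, 5, 6, 8, 9, 10

A0 = {1, 2}
A1: add {5} — 5 (Eve) has 5→2.
A2: add {10} — 10 (Eve) has 10→5.
A3: add {4, 6, 8} — 4 (Adam): all of {1, 10} already in; 6 (Eve) has 6→10; 8 (Eve) has 8→10.
A4: add {9} — 9 (Eve) has 9→6.
A5 = A4; e.g. 3 (Adam) can still go to 7. Fixed point.
Eve's winning region = {1, 2, 4, 5, 6, 8, 9, 10}.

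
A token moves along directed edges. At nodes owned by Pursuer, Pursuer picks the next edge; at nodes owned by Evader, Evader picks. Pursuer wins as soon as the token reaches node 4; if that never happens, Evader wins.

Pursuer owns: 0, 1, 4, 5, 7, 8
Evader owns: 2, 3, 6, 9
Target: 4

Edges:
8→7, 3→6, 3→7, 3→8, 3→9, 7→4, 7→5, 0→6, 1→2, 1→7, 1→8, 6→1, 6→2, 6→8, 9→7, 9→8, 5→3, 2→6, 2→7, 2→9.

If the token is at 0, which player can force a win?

A0 = {4}
A1: add {7} — 7 (Pursuer) has 7→4.
A2: add {1, 8} — 1 (Pursuer) has 1→7; 8 (Pursuer) has 8→7.
A3: add {9} — 9 (Evader): all of {7, 8} already in.
A4 = A3; e.g. 0 (Pursuer) has no edge into A3. Fixed point.
0 never enters the attractor, so Evader can avoid the target forever.

Evader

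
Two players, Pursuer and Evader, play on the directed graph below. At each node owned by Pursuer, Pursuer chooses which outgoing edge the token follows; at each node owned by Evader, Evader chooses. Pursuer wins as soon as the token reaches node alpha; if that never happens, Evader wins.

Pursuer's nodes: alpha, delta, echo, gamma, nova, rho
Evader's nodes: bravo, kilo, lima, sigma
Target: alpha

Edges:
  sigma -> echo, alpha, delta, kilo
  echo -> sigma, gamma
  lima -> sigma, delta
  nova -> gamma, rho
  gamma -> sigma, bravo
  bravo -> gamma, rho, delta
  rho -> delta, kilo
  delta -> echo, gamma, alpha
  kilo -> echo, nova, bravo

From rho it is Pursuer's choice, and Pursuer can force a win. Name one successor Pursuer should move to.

delta

A0 = {alpha}
A1: add {delta} — delta (Pursuer) has delta→alpha.
A2: add {rho} — rho (Pursuer) has rho→delta.
A3: add {nova} — nova (Pursuer) has nova→rho.
A4 = A3; e.g. sigma (Evader) can still go to echo. Fixed point.
From rho, successor delta is in the attractor (rank 1); the other successor kilo is not.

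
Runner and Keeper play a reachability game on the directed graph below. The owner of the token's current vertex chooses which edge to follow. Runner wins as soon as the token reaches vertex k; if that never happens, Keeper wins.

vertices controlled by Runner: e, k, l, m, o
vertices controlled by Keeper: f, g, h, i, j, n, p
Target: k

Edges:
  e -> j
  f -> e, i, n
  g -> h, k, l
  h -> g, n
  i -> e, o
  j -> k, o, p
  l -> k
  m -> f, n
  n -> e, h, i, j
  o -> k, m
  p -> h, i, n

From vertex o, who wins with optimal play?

Runner

A0 = {k}
A1: add {l, o} — l (Runner) has l→k; o (Runner) has o→k.
A2 = A1; e.g. e (Runner) has no edge into A1. Fixed point.
o ∈ A1, so Runner can force the target.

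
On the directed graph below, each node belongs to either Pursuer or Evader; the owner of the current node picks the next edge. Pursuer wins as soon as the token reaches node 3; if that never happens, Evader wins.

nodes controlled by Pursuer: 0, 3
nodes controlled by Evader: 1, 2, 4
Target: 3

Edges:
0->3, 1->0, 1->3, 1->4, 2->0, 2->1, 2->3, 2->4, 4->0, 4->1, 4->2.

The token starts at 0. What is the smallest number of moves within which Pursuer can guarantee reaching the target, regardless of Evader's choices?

A0 = {3}
A1: add {0} — 0 (Pursuer) has 0→3.
A2 = A1; e.g. 1 (Evader) can still go to 4. Fixed point.
0 enters the attractor at level 1, so Pursuer can force the target in 1 move from there.

1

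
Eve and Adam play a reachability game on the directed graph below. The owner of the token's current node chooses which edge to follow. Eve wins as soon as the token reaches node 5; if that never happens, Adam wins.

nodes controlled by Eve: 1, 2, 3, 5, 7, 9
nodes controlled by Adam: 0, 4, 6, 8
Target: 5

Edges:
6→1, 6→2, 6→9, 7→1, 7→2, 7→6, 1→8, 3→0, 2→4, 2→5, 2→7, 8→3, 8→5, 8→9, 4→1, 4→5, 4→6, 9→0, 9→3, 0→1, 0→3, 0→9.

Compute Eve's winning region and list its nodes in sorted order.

A0 = {5}
A1: add {2} — 2 (Eve) has 2→5.
A2: add {7} — 7 (Eve) has 7→2.
A3 = A2; e.g. 0 (Adam) can still go to 1. Fixed point.
Eve's winning region = {2, 5, 7}.

2, 5, 7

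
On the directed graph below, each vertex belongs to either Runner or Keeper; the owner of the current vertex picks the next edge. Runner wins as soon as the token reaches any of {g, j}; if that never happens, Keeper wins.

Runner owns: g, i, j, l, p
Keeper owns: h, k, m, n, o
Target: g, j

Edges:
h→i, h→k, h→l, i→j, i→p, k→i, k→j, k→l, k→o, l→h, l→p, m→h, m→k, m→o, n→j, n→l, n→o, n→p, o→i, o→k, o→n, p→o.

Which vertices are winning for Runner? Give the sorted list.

A0 = {g, j}
A1: add {i} — i (Runner) has i→j.
A2 = A1; e.g. h (Keeper) can still go to k. Fixed point.
Runner's winning region = {g, i, j}.

g, i, j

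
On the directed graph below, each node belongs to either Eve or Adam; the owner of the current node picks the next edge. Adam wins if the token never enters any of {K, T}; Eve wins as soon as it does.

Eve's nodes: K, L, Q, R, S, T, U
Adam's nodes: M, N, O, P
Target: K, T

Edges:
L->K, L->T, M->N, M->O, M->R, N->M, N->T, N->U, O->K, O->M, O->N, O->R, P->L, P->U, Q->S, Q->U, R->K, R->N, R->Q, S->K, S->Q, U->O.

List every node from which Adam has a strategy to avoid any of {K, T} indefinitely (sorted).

A0 = {K, T}
A1: add {L, R, S} — L (Eve) has L→K; R (Eve) has R→K; S (Eve) has S→K.
A2: add {Q} — Q (Eve) has Q→S.
A3 = A2; e.g. M (Adam) can still go to N. Fixed point.
Eve's attractor = {K, L, Q, R, S, T}; Adam avoids the target exactly from the complement.

M, N, O, P, U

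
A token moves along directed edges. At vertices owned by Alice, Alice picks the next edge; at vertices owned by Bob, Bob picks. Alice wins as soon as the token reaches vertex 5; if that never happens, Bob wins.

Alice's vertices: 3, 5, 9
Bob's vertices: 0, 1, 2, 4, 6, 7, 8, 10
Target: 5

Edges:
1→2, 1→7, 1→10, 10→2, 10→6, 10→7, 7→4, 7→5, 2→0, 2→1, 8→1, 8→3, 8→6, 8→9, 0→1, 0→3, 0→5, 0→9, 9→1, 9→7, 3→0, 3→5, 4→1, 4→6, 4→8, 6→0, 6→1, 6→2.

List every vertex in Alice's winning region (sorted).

A0 = {5}
A1: add {3} — 3 (Alice) has 3→5.
A2 = A1; e.g. 0 (Bob) can still go to 1. Fixed point.
Alice's winning region = {3, 5}.

3, 5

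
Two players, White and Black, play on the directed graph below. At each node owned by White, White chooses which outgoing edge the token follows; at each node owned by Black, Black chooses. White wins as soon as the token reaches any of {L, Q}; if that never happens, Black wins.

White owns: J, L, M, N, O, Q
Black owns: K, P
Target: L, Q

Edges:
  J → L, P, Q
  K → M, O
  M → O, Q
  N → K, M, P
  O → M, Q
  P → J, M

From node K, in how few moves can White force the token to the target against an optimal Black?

A0 = {L, Q}
A1: add {J, M, O} — J (White) has J→L; M (White) has M→Q; O (White) has O→Q.
A2: add {K, N, P} — K (Black): all of {M, O} already in; N (White) has N→M; P (Black): all of {J, M} already in.
A2 = all vertices. Fixed point.
K enters the attractor at level 2, so White can force the target in 2 moves from there.

2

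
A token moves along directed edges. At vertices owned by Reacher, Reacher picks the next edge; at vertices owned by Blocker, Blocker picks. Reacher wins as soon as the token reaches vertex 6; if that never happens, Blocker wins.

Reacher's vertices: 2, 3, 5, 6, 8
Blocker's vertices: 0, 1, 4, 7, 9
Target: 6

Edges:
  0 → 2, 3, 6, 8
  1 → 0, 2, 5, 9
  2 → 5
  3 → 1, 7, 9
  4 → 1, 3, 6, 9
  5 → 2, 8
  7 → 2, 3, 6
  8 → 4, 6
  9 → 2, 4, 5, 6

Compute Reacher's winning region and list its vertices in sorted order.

A0 = {6}
A1: add {8} — 8 (Reacher) has 8→6.
A2: add {5} — 5 (Reacher) has 5→8.
A3: add {2} — 2 (Reacher) has 2→5.
A4 = A3; e.g. 0 (Blocker) can still go to 3. Fixed point.
Reacher's winning region = {2, 5, 6, 8}.

2, 5, 6, 8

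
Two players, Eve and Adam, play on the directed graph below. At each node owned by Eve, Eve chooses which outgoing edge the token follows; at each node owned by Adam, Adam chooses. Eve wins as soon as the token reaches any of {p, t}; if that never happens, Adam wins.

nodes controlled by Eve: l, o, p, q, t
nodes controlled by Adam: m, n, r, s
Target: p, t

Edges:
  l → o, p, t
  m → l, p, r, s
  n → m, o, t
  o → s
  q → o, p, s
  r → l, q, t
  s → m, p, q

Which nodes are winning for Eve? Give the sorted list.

A0 = {p, t}
A1: add {l, q} — l (Eve) has l→p; q (Eve) has q→p.
A2: add {r} — r (Adam): all of {l, q, t} already in.
A3 = A2; e.g. m (Adam) can still go to s. Fixed point.
Eve's winning region = {l, p, q, r, t}.

l, p, q, r, t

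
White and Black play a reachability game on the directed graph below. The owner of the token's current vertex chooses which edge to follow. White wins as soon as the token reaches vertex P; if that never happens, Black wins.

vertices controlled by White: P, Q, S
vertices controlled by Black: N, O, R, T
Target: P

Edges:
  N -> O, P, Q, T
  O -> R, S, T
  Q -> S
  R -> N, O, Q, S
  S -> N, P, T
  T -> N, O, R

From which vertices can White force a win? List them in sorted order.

A0 = {P}
A1: add {S} — S (White) has S→P.
A2: add {Q} — Q (White) has Q→S.
A3 = A2; e.g. N (Black) can still go to O. Fixed point.
White's winning region = {P, Q, S}.

P, Q, S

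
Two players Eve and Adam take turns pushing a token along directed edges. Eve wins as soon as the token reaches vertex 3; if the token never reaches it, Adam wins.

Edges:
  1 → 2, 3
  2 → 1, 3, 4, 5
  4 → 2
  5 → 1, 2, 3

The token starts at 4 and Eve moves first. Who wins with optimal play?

Track states (vertex, player-to-move).
A0 = {(3,Eve), (3,Adam)}
A1: add {(1,Eve), (2,Eve), (5,Eve)}.
A2: add {(1,Adam), (4,Adam), (5,Adam)}.
A3 = A2; e.g. (2,Adam) stays out. (4,Eve) never enters ⇒ Adam avoids the target.

Adam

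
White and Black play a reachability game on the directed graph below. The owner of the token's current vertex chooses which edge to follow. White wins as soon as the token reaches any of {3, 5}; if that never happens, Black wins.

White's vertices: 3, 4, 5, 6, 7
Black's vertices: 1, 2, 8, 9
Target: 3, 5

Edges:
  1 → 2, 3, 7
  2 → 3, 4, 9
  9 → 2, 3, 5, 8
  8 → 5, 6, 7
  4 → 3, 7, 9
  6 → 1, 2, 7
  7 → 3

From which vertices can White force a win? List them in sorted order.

A0 = {3, 5}
A1: add {4, 7} — 4 (White) has 4→3; 7 (White) has 7→3.
A2: add {6} — 6 (White) has 6→7.
A3: add {8} — 8 (Black): all of {5, 6, 7} already in.
A4 = A3; e.g. 1 (Black) can still go to 2. Fixed point.
White's winning region = {3, 4, 5, 6, 7, 8}.

3, 4, 5, 6, 7, 8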